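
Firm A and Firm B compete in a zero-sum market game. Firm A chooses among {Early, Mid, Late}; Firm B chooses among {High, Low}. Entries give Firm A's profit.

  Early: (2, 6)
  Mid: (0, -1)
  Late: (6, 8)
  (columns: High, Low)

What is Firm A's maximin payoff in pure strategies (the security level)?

6

Row minima: Early → 2, Mid → -1, Late → 6.
The best of these is 6.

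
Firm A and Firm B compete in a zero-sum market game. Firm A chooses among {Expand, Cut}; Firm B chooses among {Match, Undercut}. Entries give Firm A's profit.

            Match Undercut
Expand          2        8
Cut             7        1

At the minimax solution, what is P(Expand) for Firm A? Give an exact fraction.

Row minima: Expand → 2, Cut → 1; maximin = 2.
Column maxima: Match → 7, Undercut → 8; minimax = 7.
2 ≠ 7, so there is no saddle point; optimal play is mixed.
Let Firm A play Expand with probability p. Expected payoff against Match: 2p + 7(1−p) = −5p + 7; against Undercut: 8p + 1(1−p) = 7p + 1.
Setting these equal: −5p + 7 = 7p + 1 ⇒ −12p = -6 ⇒ p = 1/2, and the value is (-5)·(1/2) + 7 = 9/2.
For Firm B: with q = P(Match), equating Expand's and Cut's payoffs gives −6q + 8 = 6q + 1 ⇒ q = 7/12.

1/2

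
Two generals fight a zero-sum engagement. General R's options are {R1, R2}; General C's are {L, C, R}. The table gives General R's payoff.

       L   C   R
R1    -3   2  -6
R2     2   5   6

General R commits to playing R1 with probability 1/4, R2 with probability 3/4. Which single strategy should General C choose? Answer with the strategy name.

If General C plays L, General R's expected payoff is (1/4)·(-3) + (3/4)·2 = 3/4.
If General C plays C, General R's expected payoff is (1/4)·2 + (3/4)·5 = 17/4.
If General C plays R, General R's expected payoff is (1/4)·(-6) + (3/4)·6 = 3.
General C minimizes General R's payoff; the smallest is 3/4, so the best response is L.

L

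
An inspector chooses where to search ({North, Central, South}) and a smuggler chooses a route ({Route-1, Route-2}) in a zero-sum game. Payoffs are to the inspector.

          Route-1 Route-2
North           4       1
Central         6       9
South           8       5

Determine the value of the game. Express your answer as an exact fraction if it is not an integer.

7

Row minima: North → 1, Central → 6, South → 5; maximin = 6.
Column maxima: Route-1 → 8, Route-2 → 9; minimax = 8.
6 ≠ 8, so there is no saddle point; optimal play is mixed.
North is strictly dominated by Central, so the inspector never plays it.
On the remaining 2×2 (Central, South vs Route-1, Route-2):
Let the inspector play Central with probability p. Expected payoff against Route-1: 6p + 8(1−p) = −2p + 8; against Route-2: 9p + 5(1−p) = 4p + 5.
Setting these equal: −2p + 8 = 4p + 5 ⇒ −6p = -3 ⇒ p = 1/2, and the value is (-2)·(1/2) + 8 = 7.
For the smuggler: with q = P(Route-1), equating Central's and South's payoffs gives −3q + 9 = 3q + 5 ⇒ q = 2/3.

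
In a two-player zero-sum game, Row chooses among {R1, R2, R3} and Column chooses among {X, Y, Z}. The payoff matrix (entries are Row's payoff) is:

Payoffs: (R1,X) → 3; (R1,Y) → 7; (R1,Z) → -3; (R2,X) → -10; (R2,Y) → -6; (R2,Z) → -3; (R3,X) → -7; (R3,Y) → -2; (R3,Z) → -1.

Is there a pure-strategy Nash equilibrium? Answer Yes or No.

No

Row minima: R1 → -3, R2 → -10, R3 → -7; maximin = -3.
Column maxima: X → 3, Y → 7, Z → -1; minimax = -1.
-3 ≠ -1, so no pure-strategy equilibrium exists.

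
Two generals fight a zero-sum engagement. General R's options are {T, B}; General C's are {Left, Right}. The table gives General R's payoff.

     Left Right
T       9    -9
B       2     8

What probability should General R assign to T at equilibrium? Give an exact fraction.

Row minima: T → -9, B → 2; maximin = 2.
Column maxima: Left → 9, Right → 8; minimax = 8.
2 ≠ 8, so there is no saddle point; optimal play is mixed.
Let General R play T with probability p. Expected payoff against Left: 9p + 2(1−p) = 7p + 2; against Right: (-9)p + 8(1−p) = −17p + 8.
Setting these equal: 7p + 2 = −17p + 8 ⇒ 24p = 6 ⇒ p = 1/4, and the value is (7)·(1/4) + 2 = 15/4.
For General C: with q = P(Left), equating T's and B's payoffs gives 18q − 9 = −6q + 8 ⇒ q = 17/24.

1/4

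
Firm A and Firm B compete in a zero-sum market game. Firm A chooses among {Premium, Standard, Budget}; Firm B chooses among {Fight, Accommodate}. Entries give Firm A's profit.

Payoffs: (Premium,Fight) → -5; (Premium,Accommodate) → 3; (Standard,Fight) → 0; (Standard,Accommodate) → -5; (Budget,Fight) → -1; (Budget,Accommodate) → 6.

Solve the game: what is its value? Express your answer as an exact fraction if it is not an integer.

Row minima: Premium → -5, Standard → -5, Budget → -1; maximin = -1.
Column maxima: Fight → 0, Accommodate → 6; minimax = 0.
-1 ≠ 0, so there is no saddle point; optimal play is mixed.
Premium is strictly dominated by Budget, so Firm A never plays it.
On the remaining 2×2 (Standard, Budget vs Fight, Accommodate):
Let Firm A play Standard with probability p. Expected payoff against Fight: 0p + (-1)(1−p) = p − 1; against Accommodate: (-5)p + 6(1−p) = −11p + 6.
Setting these equal: p − 1 = −11p + 6 ⇒ 12p = 7 ⇒ p = 7/12, and the value is (1)·(7/12) − 1 = -5/12.
For Firm B: with q = P(Fight), equating Standard's and Budget's payoffs gives 5q − 5 = −7q + 6 ⇒ q = 11/12.

-5/12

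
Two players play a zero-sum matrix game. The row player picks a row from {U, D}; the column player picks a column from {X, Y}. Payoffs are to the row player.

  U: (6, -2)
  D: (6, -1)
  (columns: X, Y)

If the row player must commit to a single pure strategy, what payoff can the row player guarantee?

Row minima: U → -2, D → -1.
The best of these is -1.

-1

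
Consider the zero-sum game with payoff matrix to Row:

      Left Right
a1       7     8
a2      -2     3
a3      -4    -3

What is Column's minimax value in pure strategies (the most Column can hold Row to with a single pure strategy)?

7

Column maxima: Left → 7, Right → 8.
The smallest of these is 7.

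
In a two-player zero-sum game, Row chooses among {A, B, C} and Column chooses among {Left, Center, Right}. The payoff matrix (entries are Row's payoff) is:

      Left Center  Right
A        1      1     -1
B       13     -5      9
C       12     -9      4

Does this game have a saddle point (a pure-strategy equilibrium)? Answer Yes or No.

Row minima: A → -1, B → -5, C → -9; maximin = -1.
Column maxima: Left → 13, Center → 1, Right → 9; minimax = 1.
-1 ≠ 1, so no pure-strategy equilibrium exists.

No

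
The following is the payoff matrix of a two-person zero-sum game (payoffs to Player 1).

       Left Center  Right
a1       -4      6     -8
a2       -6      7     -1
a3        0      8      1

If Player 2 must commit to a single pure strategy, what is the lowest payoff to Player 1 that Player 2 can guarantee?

Column maxima: Left → 0, Center → 8, Right → 1.
The smallest of these is 0.

0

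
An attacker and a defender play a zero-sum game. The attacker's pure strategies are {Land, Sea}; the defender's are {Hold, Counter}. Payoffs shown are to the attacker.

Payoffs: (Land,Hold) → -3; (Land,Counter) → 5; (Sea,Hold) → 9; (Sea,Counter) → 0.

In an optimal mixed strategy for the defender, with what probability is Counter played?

12/17

Row minima: Land → -3, Sea → 0; maximin = 0.
Column maxima: Hold → 9, Counter → 5; minimax = 5.
0 ≠ 5, so there is no saddle point; optimal play is mixed.
Let the attacker play Land with probability p. Expected payoff against Hold: (-3)p + 9(1−p) = −12p + 9; against Counter: 5p + 0(1−p) = 5p.
Setting these equal: −12p + 9 = 5p ⇒ −17p = -9 ⇒ p = 9/17, and the value is (-12)·(9/17) + 9 = 45/17.
For the defender: with q = P(Hold), equating Land's and Sea's payoffs gives −8q + 5 = 9q ⇒ q = 5/17.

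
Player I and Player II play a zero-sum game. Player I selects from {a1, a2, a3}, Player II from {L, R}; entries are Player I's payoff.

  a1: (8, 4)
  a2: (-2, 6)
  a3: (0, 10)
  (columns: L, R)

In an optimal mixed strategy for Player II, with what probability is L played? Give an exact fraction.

Row minima: a1 → 4, a2 → -2, a3 → 0; maximin = 4.
Column maxima: L → 8, R → 10; minimax = 8.
4 ≠ 8, so there is no saddle point; optimal play is mixed.
a2 is strictly dominated by a3, so Player I never plays it.
On the remaining 2×2 (a1, a3 vs L, R):
Let Player I play a1 with probability p. Expected payoff against L: 8p + 0(1−p) = 8p; against R: 4p + 10(1−p) = −6p + 10.
Setting these equal: 8p = −6p + 10 ⇒ 14p = 10 ⇒ p = 5/7, and the value is (8)·(5/7) = 40/7.
For Player II: with q = P(L), equating a1's and a3's payoffs gives 4q + 4 = −10q + 10 ⇒ q = 3/7.

3/7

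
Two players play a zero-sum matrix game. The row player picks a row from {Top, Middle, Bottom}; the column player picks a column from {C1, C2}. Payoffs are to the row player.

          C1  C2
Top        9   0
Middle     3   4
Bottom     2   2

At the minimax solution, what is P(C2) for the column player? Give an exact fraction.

3/5

Row minima: Top → 0, Middle → 3, Bottom → 2; maximin = 3.
Column maxima: C1 → 9, C2 → 4; minimax = 4.
3 ≠ 4, so there is no saddle point; optimal play is mixed.
Bottom is strictly dominated by Middle, so the row player never plays it.
On the remaining 2×2 (Top, Middle vs C1, C2):
Let the row player play Top with probability p. Expected payoff against C1: 9p + 3(1−p) = 6p + 3; against C2: 0p + 4(1−p) = −4p + 4.
Setting these equal: 6p + 3 = −4p + 4 ⇒ 10p = 1 ⇒ p = 1/10, and the value is (6)·(1/10) + 3 = 18/5.
For the column player: with q = P(C1), equating Top's and Middle's payoffs gives 9q = −q + 4 ⇒ q = 2/5.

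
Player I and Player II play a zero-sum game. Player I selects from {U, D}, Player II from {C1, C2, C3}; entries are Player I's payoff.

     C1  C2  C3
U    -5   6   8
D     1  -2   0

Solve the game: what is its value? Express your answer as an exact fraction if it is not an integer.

-2/7

Row minima: U → -5, D → -2; maximin = -2.
Column maxima: C1 → 1, C2 → 6, C3 → 8; minimax = 1.
-2 ≠ 1, so there is no saddle point; optimal play is mixed.
C3 is strictly dominated by C2 (it gives Player I strictly more in every row), so Player II never plays it.
On the remaining 2×2 (U, D vs C1, C2):
Let Player I play U with probability p. Expected payoff against C1: (-5)p + 1(1−p) = −6p + 1; against C2: 6p + (-2)(1−p) = 8p − 2.
Setting these equal: −6p + 1 = 8p − 2 ⇒ −14p = -3 ⇒ p = 3/14, and the value is (-6)·(3/14) + 1 = -2/7.
For Player II: with q = P(C1), equating U's and D's payoffs gives −11q + 6 = 3q − 2 ⇒ q = 4/7.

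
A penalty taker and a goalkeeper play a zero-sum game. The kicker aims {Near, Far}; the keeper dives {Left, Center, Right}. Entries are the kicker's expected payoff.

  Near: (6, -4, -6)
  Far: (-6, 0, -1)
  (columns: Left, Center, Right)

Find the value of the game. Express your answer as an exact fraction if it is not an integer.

-42/17

Row minima: Near → -6, Far → -6; maximin = -6.
Column maxima: Left → 6, Center → 0, Right → -1; minimax = -1.
-6 ≠ -1, so there is no saddle point; optimal play is mixed.
Center is strictly dominated by Right (it gives the kicker strictly more in every row), so the keeper never plays it.
On the remaining 2×2 (Near, Far vs Left, Right):
Let the kicker play Near with probability p. Expected payoff against Left: 6p + (-6)(1−p) = 12p − 6; against Right: (-6)p + (-1)(1−p) = −5p − 1.
Setting these equal: 12p − 6 = −5p − 1 ⇒ 17p = 5 ⇒ p = 5/17, and the value is (12)·(5/17) − 6 = -42/17.
For the keeper: with q = P(Left), equating Near's and Far's payoffs gives 12q − 6 = −5q − 1 ⇒ q = 5/17.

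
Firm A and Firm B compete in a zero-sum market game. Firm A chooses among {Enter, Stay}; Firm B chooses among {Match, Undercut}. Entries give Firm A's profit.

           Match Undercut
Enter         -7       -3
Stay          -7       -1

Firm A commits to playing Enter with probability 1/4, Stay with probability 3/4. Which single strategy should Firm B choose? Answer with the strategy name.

Match

If Firm B plays Match, Firm A's expected payoff is (1/4)·(-7) + (3/4)·(-7) = -7.
If Firm B plays Undercut, Firm A's expected payoff is (1/4)·(-3) + (3/4)·(-1) = -3/2.
Firm B minimizes Firm A's payoff; the smallest is -7, so the best response is Match.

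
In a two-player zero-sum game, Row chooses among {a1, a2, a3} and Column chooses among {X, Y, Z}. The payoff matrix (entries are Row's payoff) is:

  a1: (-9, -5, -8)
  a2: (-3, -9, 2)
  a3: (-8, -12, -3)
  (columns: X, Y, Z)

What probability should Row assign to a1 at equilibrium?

Row minima: a1 → -9, a2 → -9, a3 → -12; maximin = -9.
Column maxima: X → -3, Y → -5, Z → 2; minimax = -5.
-9 ≠ -5, so there is no saddle point; optimal play is mixed.
a3 is strictly dominated by a2, so Row never plays it.
Z is strictly dominated by X (it gives Row strictly more in every row), so Column never plays it.
On the remaining 2×2 (a1, a2 vs X, Y):
Let Row play a1 with probability p. Expected payoff against X: (-9)p + (-3)(1−p) = −6p − 3; against Y: (-5)p + (-9)(1−p) = 4p − 9.
Setting these equal: −6p − 3 = 4p − 9 ⇒ −10p = -6 ⇒ p = 3/5, and the value is (-6)·(3/5) − 3 = -33/5.
For Column: with q = P(X), equating a1's and a2's payoffs gives −4q − 5 = 6q − 9 ⇒ q = 2/5.

3/5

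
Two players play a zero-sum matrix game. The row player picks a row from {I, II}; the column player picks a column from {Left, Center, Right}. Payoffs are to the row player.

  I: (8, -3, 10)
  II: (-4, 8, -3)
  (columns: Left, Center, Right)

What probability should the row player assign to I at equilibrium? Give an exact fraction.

12/23

Row minima: I → -3, II → -4; maximin = -3.
Column maxima: Left → 8, Center → 8, Right → 10; minimax = 8.
-3 ≠ 8, so there is no saddle point; optimal play is mixed.
Right is strictly dominated by Left (it gives the row player strictly more in every row), so the column player never plays it.
On the remaining 2×2 (I, II vs Left, Center):
Let the row player play I with probability p. Expected payoff against Left: 8p + (-4)(1−p) = 12p − 4; against Center: (-3)p + 8(1−p) = −11p + 8.
Setting these equal: 12p − 4 = −11p + 8 ⇒ 23p = 12 ⇒ p = 12/23, and the value is (12)·(12/23) − 4 = 52/23.
For the column player: with q = P(Left), equating I's and II's payoffs gives 11q − 3 = −12q + 8 ⇒ q = 11/23.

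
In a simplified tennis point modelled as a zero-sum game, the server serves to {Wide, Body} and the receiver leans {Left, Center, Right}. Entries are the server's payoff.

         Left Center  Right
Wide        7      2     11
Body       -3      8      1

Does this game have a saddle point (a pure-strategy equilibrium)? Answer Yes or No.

No

Row minima: Wide → 2, Body → -3; maximin = 2.
Column maxima: Left → 7, Center → 8, Right → 11; minimax = 7.
2 ≠ 7, so no pure-strategy equilibrium exists.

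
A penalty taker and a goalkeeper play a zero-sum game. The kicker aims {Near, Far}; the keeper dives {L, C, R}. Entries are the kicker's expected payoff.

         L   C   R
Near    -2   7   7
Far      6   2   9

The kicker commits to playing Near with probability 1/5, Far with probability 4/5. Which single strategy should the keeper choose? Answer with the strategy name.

If the keeper plays L, the kicker's expected payoff is (1/5)·(-2) + (4/5)·6 = 22/5.
If the keeper plays C, the kicker's expected payoff is (1/5)·7 + (4/5)·2 = 3.
If the keeper plays R, the kicker's expected payoff is (1/5)·7 + (4/5)·9 = 43/5.
The keeper minimizes the kicker's payoff; the smallest is 3, so the best response is C.

C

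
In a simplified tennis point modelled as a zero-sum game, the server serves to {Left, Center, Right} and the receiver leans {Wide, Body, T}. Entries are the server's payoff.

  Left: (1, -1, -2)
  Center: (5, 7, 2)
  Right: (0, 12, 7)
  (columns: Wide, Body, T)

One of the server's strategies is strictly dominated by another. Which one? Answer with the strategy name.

Center gives a strictly higher payoff than Left against every column: 5 > 1, 7 > -1, 2 > -2.
So Left is strictly dominated and the server never plays it.

Left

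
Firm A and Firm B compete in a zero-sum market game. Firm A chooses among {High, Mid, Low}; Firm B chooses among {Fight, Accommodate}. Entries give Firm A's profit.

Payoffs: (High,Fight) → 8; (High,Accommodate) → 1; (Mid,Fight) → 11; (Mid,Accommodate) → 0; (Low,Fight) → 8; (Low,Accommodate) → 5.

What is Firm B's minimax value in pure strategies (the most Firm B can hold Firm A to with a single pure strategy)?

5

Column maxima: Fight → 11, Accommodate → 5.
The smallest of these is 5.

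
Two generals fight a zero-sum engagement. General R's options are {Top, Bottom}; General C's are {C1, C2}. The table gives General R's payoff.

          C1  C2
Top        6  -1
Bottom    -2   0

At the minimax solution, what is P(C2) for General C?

8/9

Row minima: Top → -1, Bottom → -2; maximin = -1.
Column maxima: C1 → 6, C2 → 0; minimax = 0.
-1 ≠ 0, so there is no saddle point; optimal play is mixed.
Let General R play Top with probability p. Expected payoff against C1: 6p + (-2)(1−p) = 8p − 2; against C2: (-1)p + 0(1−p) = −p.
Setting these equal: 8p − 2 = −p ⇒ 9p = 2 ⇒ p = 2/9, and the value is (8)·(2/9) − 2 = -2/9.
For General C: with q = P(C1), equating Top's and Bottom's payoffs gives 7q − 1 = −2q ⇒ q = 1/9.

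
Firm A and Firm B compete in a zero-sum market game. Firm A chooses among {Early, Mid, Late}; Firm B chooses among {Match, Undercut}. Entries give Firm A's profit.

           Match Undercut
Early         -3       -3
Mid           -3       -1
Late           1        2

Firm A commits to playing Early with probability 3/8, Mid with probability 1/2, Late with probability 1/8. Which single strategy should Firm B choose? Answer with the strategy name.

Match

If Firm B plays Match, Firm A's expected payoff is (3/8)·(-3) + (1/2)·(-3) + (1/8)·1 = -5/2.
If Firm B plays Undercut, Firm A's expected payoff is (3/8)·(-3) + (1/2)·(-1) + (1/8)·2 = -11/8.
Firm B minimizes Firm A's payoff; the smallest is -5/2, so the best response is Match.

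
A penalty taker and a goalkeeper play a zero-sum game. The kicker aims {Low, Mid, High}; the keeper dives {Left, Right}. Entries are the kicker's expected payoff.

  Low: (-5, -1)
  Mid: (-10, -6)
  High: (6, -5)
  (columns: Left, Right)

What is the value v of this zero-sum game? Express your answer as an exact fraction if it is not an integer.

-31/15

Row minima: Low → -5, Mid → -10, High → -5; maximin = -5.
Column maxima: Left → 6, Right → -1; minimax = -1.
-5 ≠ -1, so there is no saddle point; optimal play is mixed.
Mid is strictly dominated by Low, so the kicker never plays it.
On the remaining 2×2 (Low, High vs Left, Right):
Let the kicker play Low with probability p. Expected payoff against Left: (-5)p + 6(1−p) = −11p + 6; against Right: (-1)p + (-5)(1−p) = 4p − 5.
Setting these equal: −11p + 6 = 4p − 5 ⇒ −15p = -11 ⇒ p = 11/15, and the value is (-11)·(11/15) + 6 = -31/15.
For the keeper: with q = P(Left), equating Low's and High's payoffs gives −4q − 1 = 11q − 5 ⇒ q = 4/15.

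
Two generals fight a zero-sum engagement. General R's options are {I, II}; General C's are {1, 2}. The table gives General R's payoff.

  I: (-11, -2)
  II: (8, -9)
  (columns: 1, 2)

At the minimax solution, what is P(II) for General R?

Row minima: I → -11, II → -9; maximin = -9.
Column maxima: 1 → 8, 2 → -2; minimax = -2.
-9 ≠ -2, so there is no saddle point; optimal play is mixed.
Let General R play I with probability p. Expected payoff against 1: (-11)p + 8(1−p) = −19p + 8; against 2: (-2)p + (-9)(1−p) = 7p − 9.
Setting these equal: −19p + 8 = 7p − 9 ⇒ −26p = -17 ⇒ p = 17/26, and the value is (-19)·(17/26) + 8 = -115/26.
For General C: with q = P(1), equating I's and II's payoffs gives −9q − 2 = 17q − 9 ⇒ q = 7/26.

9/26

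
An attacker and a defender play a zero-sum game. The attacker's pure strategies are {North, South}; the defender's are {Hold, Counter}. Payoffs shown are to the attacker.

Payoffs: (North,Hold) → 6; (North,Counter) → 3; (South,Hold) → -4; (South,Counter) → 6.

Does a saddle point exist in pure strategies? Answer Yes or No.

Row minima: North → 3, South → -4; maximin = 3.
Column maxima: Hold → 6, Counter → 6; minimax = 6.
3 ≠ 6, so no pure-strategy equilibrium exists.

No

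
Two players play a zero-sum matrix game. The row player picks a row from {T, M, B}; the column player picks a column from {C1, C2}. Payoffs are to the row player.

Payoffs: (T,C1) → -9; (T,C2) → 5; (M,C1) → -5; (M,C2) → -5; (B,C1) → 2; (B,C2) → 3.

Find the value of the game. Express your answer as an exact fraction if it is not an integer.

Row minima: T → -9, M → -5, B → 2; maximin = 2.
Column maxima: C1 → 2, C2 → 5; minimax = 2.
Since maximin = minimax = 2, there is a saddle point and the value is 2.

2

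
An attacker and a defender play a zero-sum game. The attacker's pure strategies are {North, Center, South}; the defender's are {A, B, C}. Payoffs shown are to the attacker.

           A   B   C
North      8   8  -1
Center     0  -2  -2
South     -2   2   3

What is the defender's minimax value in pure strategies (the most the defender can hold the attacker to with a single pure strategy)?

3

Column maxima: A → 8, B → 8, C → 3.
The smallest of these is 3.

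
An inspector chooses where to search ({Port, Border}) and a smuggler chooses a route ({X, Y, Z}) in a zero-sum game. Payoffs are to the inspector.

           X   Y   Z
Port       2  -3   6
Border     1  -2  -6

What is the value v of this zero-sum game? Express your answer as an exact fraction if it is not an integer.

-30/13

Row minima: Port → -3, Border → -6; maximin = -3.
Column maxima: X → 2, Y → -2, Z → 6; minimax = -2.
-3 ≠ -2, so there is no saddle point; optimal play is mixed.
X is strictly dominated by Y (it gives the inspector strictly more in every row), so the smuggler never plays it.
On the remaining 2×2 (Port, Border vs Y, Z):
Let the inspector play Port with probability p. Expected payoff against Y: (-3)p + (-2)(1−p) = −p − 2; against Z: 6p + (-6)(1−p) = 12p − 6.
Setting these equal: −p − 2 = 12p − 6 ⇒ −13p = -4 ⇒ p = 4/13, and the value is (-1)·(4/13) − 2 = -30/13.
For the smuggler: with q = P(Y), equating Port's and Border's payoffs gives −9q + 6 = 4q − 6 ⇒ q = 12/13.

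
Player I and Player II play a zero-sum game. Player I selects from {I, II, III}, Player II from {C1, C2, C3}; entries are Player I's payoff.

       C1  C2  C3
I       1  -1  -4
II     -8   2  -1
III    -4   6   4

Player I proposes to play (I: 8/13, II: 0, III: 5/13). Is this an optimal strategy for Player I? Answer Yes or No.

Against C1 this mix gives (8/13)·1 + (5/13)·(-4) = -12/13.
Against C2 this mix gives (8/13)·(-1) + (5/13)·6 = 22/13.
Against C3 this mix gives (8/13)·(-4) + (5/13)·4 = -12/13.
All of Player II's active replies (C1, C3) yield -12/13, and no column does worse for Player I. The mix makes Player II indifferent and guarantees -12/13, so it is optimal.

Yes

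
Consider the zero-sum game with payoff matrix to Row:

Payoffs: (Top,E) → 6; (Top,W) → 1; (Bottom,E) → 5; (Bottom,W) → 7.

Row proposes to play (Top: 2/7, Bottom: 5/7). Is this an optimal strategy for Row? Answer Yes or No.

Yes

Against E this mix gives (2/7)·6 + (5/7)·5 = 37/7.
Against W this mix gives (2/7)·1 + (5/7)·7 = 37/7.
All of Column's active replies (E, W) yield 37/7, and no column does worse for Row. The mix makes Column indifferent and guarantees 37/7, so it is optimal.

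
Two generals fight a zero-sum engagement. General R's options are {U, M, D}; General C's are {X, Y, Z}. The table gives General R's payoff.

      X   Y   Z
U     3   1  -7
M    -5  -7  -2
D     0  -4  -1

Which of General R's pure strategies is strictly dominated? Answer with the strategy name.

M

D gives a strictly higher payoff than M against every column: 0 > -5, -4 > -7, -1 > -2.
So M is strictly dominated and General R never plays it.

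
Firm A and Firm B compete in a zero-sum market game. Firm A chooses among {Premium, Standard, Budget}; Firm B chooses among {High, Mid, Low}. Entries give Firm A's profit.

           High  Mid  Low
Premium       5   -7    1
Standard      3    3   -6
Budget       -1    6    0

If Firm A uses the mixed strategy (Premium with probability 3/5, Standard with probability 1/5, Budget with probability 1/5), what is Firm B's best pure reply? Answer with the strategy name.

Mid

If Firm B plays High, Firm A's expected payoff is (3/5)·5 + (1/5)·3 + (1/5)·(-1) = 17/5.
If Firm B plays Mid, Firm A's expected payoff is (3/5)·(-7) + (1/5)·3 + (1/5)·6 = -12/5.
If Firm B plays Low, Firm A's expected payoff is (3/5)·1 + (1/5)·(-6) + (1/5)·0 = -3/5.
Firm B minimizes Firm A's payoff; the smallest is -12/5, so the best response is Mid.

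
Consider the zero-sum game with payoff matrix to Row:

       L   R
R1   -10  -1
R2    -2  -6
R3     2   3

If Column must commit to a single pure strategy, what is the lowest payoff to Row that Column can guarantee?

Column maxima: L → 2, R → 3.
The smallest of these is 2.

2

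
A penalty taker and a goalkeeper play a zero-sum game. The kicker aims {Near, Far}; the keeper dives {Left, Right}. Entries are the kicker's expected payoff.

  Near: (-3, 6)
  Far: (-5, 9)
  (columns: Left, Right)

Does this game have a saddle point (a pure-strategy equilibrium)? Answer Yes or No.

Row minima: Near → -3, Far → -5; maximin = -3.
Column maxima: Left → -3, Right → 9; minimax = -3.
maximin = minimax = -3, so a saddle point exists.

Yes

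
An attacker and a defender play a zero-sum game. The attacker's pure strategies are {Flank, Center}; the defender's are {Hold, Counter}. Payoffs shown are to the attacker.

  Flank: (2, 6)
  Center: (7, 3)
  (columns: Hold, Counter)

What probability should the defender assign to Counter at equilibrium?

Row minima: Flank → 2, Center → 3; maximin = 3.
Column maxima: Hold → 7, Counter → 6; minimax = 6.
3 ≠ 6, so there is no saddle point; optimal play is mixed.
Let the attacker play Flank with probability p. Expected payoff against Hold: 2p + 7(1−p) = −5p + 7; against Counter: 6p + 3(1−p) = 3p + 3.
Setting these equal: −5p + 7 = 3p + 3 ⇒ −8p = -4 ⇒ p = 1/2, and the value is (-5)·(1/2) + 7 = 9/2.
For the defender: with q = P(Hold), equating Flank's and Center's payoffs gives −4q + 6 = 4q + 3 ⇒ q = 3/8.

5/8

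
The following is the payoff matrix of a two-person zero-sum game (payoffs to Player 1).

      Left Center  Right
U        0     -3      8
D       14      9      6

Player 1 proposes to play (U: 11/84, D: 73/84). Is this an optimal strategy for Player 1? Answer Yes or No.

No

Against Left this mix gives (11/84)·0 + (73/84)·14 = 73/6.
Against Center this mix gives (11/84)·(-3) + (73/84)·9 = 52/7.
Against Right this mix gives (11/84)·8 + (73/84)·6 = 263/42.
Player 2 will play Right, holding Player 1 to 263/42. Shifting weight toward the row that does better against Right would raise this floor (the equalizing mix achieves 45/7 against both Right and Center), so the proposed strategy is not optimal.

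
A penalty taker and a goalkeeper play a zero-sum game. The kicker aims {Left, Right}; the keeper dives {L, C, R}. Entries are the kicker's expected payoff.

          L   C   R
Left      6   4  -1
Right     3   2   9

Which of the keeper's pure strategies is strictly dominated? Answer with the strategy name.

C holds the kicker's payoff strictly below L in every row: 4 < 6, 2 < 3.
So L is strictly dominated for the keeper.

L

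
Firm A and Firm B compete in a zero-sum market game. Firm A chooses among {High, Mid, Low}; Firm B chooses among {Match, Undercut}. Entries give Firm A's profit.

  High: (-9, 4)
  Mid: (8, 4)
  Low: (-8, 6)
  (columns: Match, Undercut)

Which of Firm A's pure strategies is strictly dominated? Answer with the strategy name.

Low gives a strictly higher payoff than High against every column: -8 > -9, 6 > 4.
So High is strictly dominated and Firm A never plays it.

High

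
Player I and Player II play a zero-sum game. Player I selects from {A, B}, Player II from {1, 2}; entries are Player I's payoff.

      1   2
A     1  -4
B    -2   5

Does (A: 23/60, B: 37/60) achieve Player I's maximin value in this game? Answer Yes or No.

No

Against 1 this mix gives (23/60)·1 + (37/60)·(-2) = -17/20.
Against 2 this mix gives (23/60)·(-4) + (37/60)·5 = 31/20.
Player II will play 1, holding Player I to -17/20. Shifting weight toward the row that does better against 1 would raise this floor (the equalizing mix achieves -1/4 against both 1 and 2), so the proposed strategy is not optimal.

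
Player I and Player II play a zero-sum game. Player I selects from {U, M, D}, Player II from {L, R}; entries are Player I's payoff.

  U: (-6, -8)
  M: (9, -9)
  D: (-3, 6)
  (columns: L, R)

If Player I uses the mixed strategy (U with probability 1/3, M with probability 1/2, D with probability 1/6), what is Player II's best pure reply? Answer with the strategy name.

If Player II plays L, Player I's expected payoff is (1/3)·(-6) + (1/2)·9 + (1/6)·(-3) = 2.
If Player II plays R, Player I's expected payoff is (1/3)·(-8) + (1/2)·(-9) + (1/6)·6 = -37/6.
Player II minimizes Player I's payoff; the smallest is -37/6, so the best response is R.

R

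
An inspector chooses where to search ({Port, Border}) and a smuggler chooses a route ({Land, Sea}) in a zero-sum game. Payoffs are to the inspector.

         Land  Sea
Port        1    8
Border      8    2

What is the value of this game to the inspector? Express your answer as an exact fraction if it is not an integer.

62/13

Row minima: Port → 1, Border → 2; maximin = 2.
Column maxima: Land → 8, Sea → 8; minimax = 8.
2 ≠ 8, so there is no saddle point; optimal play is mixed.
Let the inspector play Port with probability p. Expected payoff against Land: 1p + 8(1−p) = −7p + 8; against Sea: 8p + 2(1−p) = 6p + 2.
Setting these equal: −7p + 8 = 6p + 2 ⇒ −13p = -6 ⇒ p = 6/13, and the value is (-7)·(6/13) + 8 = 62/13.
For the smuggler: with q = P(Land), equating Port's and Border's payoffs gives −7q + 8 = 6q + 2 ⇒ q = 6/13.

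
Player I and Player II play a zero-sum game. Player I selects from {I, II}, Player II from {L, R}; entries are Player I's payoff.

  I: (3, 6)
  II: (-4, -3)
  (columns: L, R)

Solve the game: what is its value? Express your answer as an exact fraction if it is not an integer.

Row minima: I → 3, II → -4; maximin = 3.
Column maxima: L → 3, R → 6; minimax = 3.
Since maximin = minimax = 3, there is a saddle point and the value is 3.

3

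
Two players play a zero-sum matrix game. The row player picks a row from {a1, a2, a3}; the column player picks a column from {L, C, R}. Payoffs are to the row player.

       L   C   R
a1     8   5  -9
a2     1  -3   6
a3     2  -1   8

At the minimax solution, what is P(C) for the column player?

17/23

Row minima: a1 → -9, a2 → -3, a3 → -1; maximin = -1.
Column maxima: L → 8, C → 5, R → 8; minimax = 5.
-1 ≠ 5, so there is no saddle point; optimal play is mixed.
a2 is strictly dominated by a3, so the row player never plays it.
L is strictly dominated by C (it gives the row player strictly more in every row), so the column player never plays it.
On the remaining 2×2 (a1, a3 vs C, R):
Let the row player play a1 with probability p. Expected payoff against C: 5p + (-1)(1−p) = 6p − 1; against R: (-9)p + 8(1−p) = −17p + 8.
Setting these equal: 6p − 1 = −17p + 8 ⇒ 23p = 9 ⇒ p = 9/23, and the value is (6)·(9/23) − 1 = 31/23.
For the column player: with q = P(C), equating a1's and a3's payoffs gives 14q − 9 = −9q + 8 ⇒ q = 17/23.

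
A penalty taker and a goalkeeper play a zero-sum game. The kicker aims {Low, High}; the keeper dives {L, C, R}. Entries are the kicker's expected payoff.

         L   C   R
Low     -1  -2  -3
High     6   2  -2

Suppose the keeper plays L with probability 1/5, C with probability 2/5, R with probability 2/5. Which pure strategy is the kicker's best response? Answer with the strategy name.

High

Expected payoff of Low: (1/5)·(-1) + (2/5)·(-2) + (2/5)·(-3) = -11/5.
Expected payoff of High: (1/5)·6 + (2/5)·2 + (2/5)·(-2) = 6/5.
The largest is 6/5, so the kicker's best response is High.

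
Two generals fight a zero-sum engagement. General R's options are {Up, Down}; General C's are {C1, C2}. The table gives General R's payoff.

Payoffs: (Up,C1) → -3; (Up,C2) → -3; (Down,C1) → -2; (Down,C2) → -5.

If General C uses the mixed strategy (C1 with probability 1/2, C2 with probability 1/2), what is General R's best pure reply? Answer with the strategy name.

Expected payoff of Up: (1/2)·(-3) + (1/2)·(-3) = -3.
Expected payoff of Down: (1/2)·(-2) + (1/2)·(-5) = -7/2.
The largest is -3, so General R's best response is Up.

Up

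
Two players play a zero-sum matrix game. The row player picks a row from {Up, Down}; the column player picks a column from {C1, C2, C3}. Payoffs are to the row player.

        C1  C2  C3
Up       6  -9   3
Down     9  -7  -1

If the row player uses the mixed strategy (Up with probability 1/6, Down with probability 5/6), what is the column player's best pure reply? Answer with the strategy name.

If the column player plays C1, the row player's expected payoff is (1/6)·6 + (5/6)·9 = 17/2.
If the column player plays C2, the row player's expected payoff is (1/6)·(-9) + (5/6)·(-7) = -22/3.
If the column player plays C3, the row player's expected payoff is (1/6)·3 + (5/6)·(-1) = -1/3.
The column player minimizes the row player's payoff; the smallest is -22/3, so the best response is C2.

C2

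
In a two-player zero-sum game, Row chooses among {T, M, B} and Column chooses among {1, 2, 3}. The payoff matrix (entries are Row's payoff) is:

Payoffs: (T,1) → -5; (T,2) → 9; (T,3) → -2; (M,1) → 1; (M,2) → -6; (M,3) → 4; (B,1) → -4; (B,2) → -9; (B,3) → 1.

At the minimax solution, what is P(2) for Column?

Row minima: T → -5, M → -6, B → -9; maximin = -5.
Column maxima: 1 → 1, 2 → 9, 3 → 4; minimax = 1.
-5 ≠ 1, so there is no saddle point; optimal play is mixed.
B is strictly dominated by M, so Row never plays it.
3 is strictly dominated by 1 (it gives Row strictly more in every row), so Column never plays it.
On the remaining 2×2 (T, M vs 1, 2):
Let Row play T with probability p. Expected payoff against 1: (-5)p + 1(1−p) = −6p + 1; against 2: 9p + (-6)(1−p) = 15p − 6.
Setting these equal: −6p + 1 = 15p − 6 ⇒ −21p = -7 ⇒ p = 1/3, and the value is (-6)·(1/3) + 1 = -1.
For Column: with q = P(1), equating T's and M's payoffs gives −14q + 9 = 7q − 6 ⇒ q = 5/7.

2/7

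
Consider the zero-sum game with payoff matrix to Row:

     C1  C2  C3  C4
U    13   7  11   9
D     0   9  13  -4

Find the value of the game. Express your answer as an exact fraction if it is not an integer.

109/15

Row minima: U → 7, D → -4; maximin = 7.
Column maxima: C1 → 13, C2 → 9, C3 → 13, C4 → 9; minimax = 9.
7 ≠ 9, so there is no saddle point; optimal play is mixed.
C1 is strictly dominated by C4 (it gives Row strictly more in every row), so Column never plays it.
C3 is strictly dominated by C2 (it gives Row strictly more in every row), so Column never plays it.
On the remaining 2×2 (U, D vs C2, C4):
Let Row play U with probability p. Expected payoff against C2: 7p + 9(1−p) = −2p + 9; against C4: 9p + (-4)(1−p) = 13p − 4.
Setting these equal: −2p + 9 = 13p − 4 ⇒ −15p = -13 ⇒ p = 13/15, and the value is (-2)·(13/15) + 9 = 109/15.
For Column: with q = P(C2), equating U's and D's payoffs gives −2q + 9 = 13q − 4 ⇒ q = 13/15.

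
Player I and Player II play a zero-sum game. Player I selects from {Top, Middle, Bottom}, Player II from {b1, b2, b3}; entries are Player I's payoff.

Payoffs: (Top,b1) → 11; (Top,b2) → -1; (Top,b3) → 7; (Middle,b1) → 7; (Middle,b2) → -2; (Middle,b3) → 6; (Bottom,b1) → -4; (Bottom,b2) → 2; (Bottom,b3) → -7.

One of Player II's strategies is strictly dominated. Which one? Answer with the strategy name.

b3 holds Player I's payoff strictly below b1 in every row: 7 < 11, 6 < 7, -7 < -4.
So b1 is strictly dominated for Player II.

b1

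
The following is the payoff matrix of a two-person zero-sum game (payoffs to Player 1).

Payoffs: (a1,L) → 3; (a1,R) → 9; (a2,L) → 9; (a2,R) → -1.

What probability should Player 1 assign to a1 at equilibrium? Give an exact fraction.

5/8

Row minima: a1 → 3, a2 → -1; maximin = 3.
Column maxima: L → 9, R → 9; minimax = 9.
3 ≠ 9, so there is no saddle point; optimal play is mixed.
Let Player 1 play a1 with probability p. Expected payoff against L: 3p + 9(1−p) = −6p + 9; against R: 9p + (-1)(1−p) = 10p − 1.
Setting these equal: −6p + 9 = 10p − 1 ⇒ −16p = -10 ⇒ p = 5/8, and the value is (-6)·(5/8) + 9 = 21/4.
For Player 2: with q = P(L), equating a1's and a2's payoffs gives −6q + 9 = 10q − 1 ⇒ q = 5/8.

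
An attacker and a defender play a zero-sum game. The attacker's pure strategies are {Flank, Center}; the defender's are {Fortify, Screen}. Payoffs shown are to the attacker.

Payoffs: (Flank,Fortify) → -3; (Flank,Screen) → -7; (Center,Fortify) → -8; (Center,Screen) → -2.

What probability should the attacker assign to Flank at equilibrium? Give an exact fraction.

3/5

Row minima: Flank → -7, Center → -8; maximin = -7.
Column maxima: Fortify → -3, Screen → -2; minimax = -3.
-7 ≠ -3, so there is no saddle point; optimal play is mixed.
Let the attacker play Flank with probability p. Expected payoff against Fortify: (-3)p + (-8)(1−p) = 5p − 8; against Screen: (-7)p + (-2)(1−p) = −5p − 2.
Setting these equal: 5p − 8 = −5p − 2 ⇒ 10p = 6 ⇒ p = 3/5, and the value is (5)·(3/5) − 8 = -5.
For the defender: with q = P(Fortify), equating Flank's and Center's payoffs gives 4q − 7 = −6q − 2 ⇒ q = 1/2.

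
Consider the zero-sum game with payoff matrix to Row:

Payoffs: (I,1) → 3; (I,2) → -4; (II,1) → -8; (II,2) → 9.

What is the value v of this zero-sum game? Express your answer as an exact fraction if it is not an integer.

Row minima: I → -4, II → -8; maximin = -4.
Column maxima: 1 → 3, 2 → 9; minimax = 3.
-4 ≠ 3, so there is no saddle point; optimal play is mixed.
Let Row play I with probability p. Expected payoff against 1: 3p + (-8)(1−p) = 11p − 8; against 2: (-4)p + 9(1−p) = −13p + 9.
Setting these equal: 11p − 8 = −13p + 9 ⇒ 24p = 17 ⇒ p = 17/24, and the value is (11)·(17/24) − 8 = -5/24.
For Column: with q = P(1), equating I's and II's payoffs gives 7q − 4 = −17q + 9 ⇒ q = 13/24.

-5/24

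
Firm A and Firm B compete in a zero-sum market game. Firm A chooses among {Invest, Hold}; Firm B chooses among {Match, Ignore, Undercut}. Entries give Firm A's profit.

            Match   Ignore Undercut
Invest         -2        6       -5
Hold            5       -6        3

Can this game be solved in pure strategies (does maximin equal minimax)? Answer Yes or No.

Row minima: Invest → -5, Hold → -6; maximin = -5.
Column maxima: Match → 5, Ignore → 6, Undercut → 3; minimax = 3.
-5 ≠ 3, so no pure-strategy equilibrium exists.

No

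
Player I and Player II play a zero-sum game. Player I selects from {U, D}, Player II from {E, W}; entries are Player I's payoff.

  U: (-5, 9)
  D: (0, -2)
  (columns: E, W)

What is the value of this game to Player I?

Row minima: U → -5, D → -2; maximin = -2.
Column maxima: E → 0, W → 9; minimax = 0.
-2 ≠ 0, so there is no saddle point; optimal play is mixed.
Let Player I play U with probability p. Expected payoff against E: (-5)p + 0(1−p) = −5p; against W: 9p + (-2)(1−p) = 11p − 2.
Setting these equal: −5p = 11p − 2 ⇒ −16p = -2 ⇒ p = 1/8, and the value is (-5)·(1/8) = -5/8.
For Player II: with q = P(E), equating U's and D's payoffs gives −14q + 9 = 2q − 2 ⇒ q = 11/16.

-5/8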